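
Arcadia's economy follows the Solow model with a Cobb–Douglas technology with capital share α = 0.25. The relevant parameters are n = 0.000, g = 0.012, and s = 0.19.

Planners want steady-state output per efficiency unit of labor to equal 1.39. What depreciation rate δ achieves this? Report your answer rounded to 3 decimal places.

Steady state requires s·f(k) = (n + g + δ)·k, i.e. s·k^α = (n + g + δ)·k.
Since y* = [s/(n + g + δ)]^(α/(1−α)), we have s/(n + g + δ) = (y*)^((1−α)/α) = 1.39^3 = 2.6856.
Therefore n + g + δ = s / 2.6856 = 0.19 / 2.6856 = 0.0707, so δ = 0.0707 − 0.012 = 0.0587.

δ ≈ 0.059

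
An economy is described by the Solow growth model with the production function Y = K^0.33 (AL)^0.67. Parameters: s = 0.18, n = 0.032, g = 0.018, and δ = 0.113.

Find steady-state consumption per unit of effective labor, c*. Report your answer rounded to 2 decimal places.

In steady state, investment equals break-even investment: s·k^α = (n + g + δ)·k.
Rearranging, k^(1−α) = s / (n + g + δ).
k^0.67 = 0.18 / (0.032 + 0.018 + 0.113) = 0.18 / 0.163 = 1.1043
k* = 1.1043^(1/0.67) ≈ 1.1596
y* = (k*)^α = 1.1596^0.33 ≈ 1.0501
c* = (1 − s)·y* = (1 − 0.18) × 1.0501 ≈ 0.8611

c* ≈ 0.86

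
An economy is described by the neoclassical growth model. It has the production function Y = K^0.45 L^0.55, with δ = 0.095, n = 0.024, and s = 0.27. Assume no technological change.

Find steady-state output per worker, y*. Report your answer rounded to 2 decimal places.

y* ≈ 1.95

In steady state, investment equals break-even investment: s·k^α = (n + δ)·k.
Rearranging, k^(1−α) = s / (n + δ).
k^0.55 = 0.27 / (0.024 + 0.095) = 0.27 / 0.119 = 2.2689
k* = 2.2689^(1/0.55) ≈ 4.4354
y* = (k*)^α = 4.4354^0.45 ≈ 1.9549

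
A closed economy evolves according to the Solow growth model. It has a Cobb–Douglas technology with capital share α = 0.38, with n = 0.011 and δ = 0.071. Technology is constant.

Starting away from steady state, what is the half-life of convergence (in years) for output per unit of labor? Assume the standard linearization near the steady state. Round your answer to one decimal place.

Near the steady state the convergence rate is λ = (1 − α)(n + δ).
λ = (1 − 0.38) × 0.082 = 0.62 × 0.082 = 0.05084
Half-life = ln 2 / λ = 0.6931 / 0.05084 ≈ 13.63 years

half-life ≈ 13.6 years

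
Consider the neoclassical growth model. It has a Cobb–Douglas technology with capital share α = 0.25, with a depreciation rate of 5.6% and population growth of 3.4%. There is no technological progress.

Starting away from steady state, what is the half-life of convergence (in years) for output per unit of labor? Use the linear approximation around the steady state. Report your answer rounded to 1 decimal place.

Near the steady state the convergence rate is λ = (1 − α)(n + δ).
λ = (1 − 0.25) × 0.090 = 0.75 × 0.090 = 0.0675
Half-life = ln 2 / λ = 0.6931 / 0.0675 ≈ 10.27 years

t_½ ≈ 10.3 years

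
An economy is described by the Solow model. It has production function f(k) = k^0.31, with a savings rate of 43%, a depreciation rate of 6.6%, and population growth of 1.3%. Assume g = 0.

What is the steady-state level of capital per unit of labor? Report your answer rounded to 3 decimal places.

k* = 11.653

Steady state requires s·f(k) = (n + δ)·k, i.e. s·k^α = (n + δ)·k.
Dividing both sides by k: k^(1−α) = s / (n + δ).
k^0.69 = 0.43 / (0.013 + 0.066) = 0.43 / 0.079 = 5.4430
k* = 5.4430^(1/0.69) ≈ 11.6529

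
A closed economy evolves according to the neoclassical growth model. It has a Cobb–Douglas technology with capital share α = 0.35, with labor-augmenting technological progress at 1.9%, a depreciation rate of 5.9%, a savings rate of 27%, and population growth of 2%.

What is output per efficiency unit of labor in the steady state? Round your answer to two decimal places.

Steady state requires s·f(k) = (n + g + δ)·k, i.e. s·k^α = (n + g + δ)·k.
Rearranging, k^(1−α) = s / (n + g + δ).
k^0.65 = 0.27 / (0.020 + 0.019 + 0.059) = 0.27 / 0.098 = 2.7551
k* = 2.7551^(1/0.65) ≈ 4.7548
y* = (k*)^α = 4.7548^0.35 ≈ 1.7258

y* ≈ 1.73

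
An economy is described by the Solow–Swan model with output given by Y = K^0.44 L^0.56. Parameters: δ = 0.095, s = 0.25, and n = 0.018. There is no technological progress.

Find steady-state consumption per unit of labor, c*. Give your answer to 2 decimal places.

At the steady state, Δk = 0, so s·k^α = (n + δ)·k.
Dividing both sides by k: k^(1−α) = s / (n + δ).
k^0.56 = 0.25 / (0.018 + 0.095) = 0.25 / 0.113 = 2.2124
k* = 2.2124^(1/0.56) ≈ 4.1288
y* = (k*)^α = 4.1288^0.44 ≈ 1.8662
c* = (1 − s)·y* = (1 − 0.25) × 1.8662 ≈ 1.3997

c* ≈ 1.40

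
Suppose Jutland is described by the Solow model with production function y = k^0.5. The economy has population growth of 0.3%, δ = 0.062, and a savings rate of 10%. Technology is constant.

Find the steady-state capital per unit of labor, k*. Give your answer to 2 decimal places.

k* = 2.37

In steady state, investment equals break-even investment: s·k^α = (n + δ)·k.
Dividing both sides by k: k^(1−α) = s / (n + δ).
k^0.5 = 0.10 / (0.003 + 0.062) = 0.10 / 0.065 = 1.5385
k* = 1.5385^(1/0.5) ≈ 2.3670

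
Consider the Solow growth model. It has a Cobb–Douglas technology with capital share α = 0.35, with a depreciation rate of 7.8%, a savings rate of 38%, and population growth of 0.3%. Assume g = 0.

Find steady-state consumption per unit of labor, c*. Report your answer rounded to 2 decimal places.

In steady state, investment equals break-even investment: s·k^α = (n + δ)·k.
Dividing both sides by k: k^(1−α) = s / (n + δ).
k^0.65 = 0.38 / (0.003 + 0.078) = 0.38 / 0.081 = 4.6914
k* = 4.6914^(1/0.65) ≈ 10.7838
y* = (k*)^α = 10.7838^0.35 ≈ 2.2986
c* = (1 − s)·y* = (1 − 0.38) × 2.2986 ≈ 1.4251

c* ≈ 1.43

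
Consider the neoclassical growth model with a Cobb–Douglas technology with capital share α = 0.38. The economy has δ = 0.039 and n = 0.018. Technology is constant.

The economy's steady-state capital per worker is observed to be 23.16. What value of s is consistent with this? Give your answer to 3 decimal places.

In steady state, investment equals break-even investment: s·k^α = (n + δ)·k.
So s / (n + δ) = (k*)^(1−α) = 23.16^0.62 = 7.0168.
Therefore s = 7.0168 × (n + δ) = 7.0168 × 0.057 = 0.4000.

s ≈ 0.400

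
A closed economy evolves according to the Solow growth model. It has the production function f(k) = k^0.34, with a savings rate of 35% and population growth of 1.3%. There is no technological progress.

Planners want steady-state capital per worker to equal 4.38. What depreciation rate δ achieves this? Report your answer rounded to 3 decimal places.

δ ≈ 0.119

At the steady state, Δk = 0, so s·k^α = (n + δ)·k.
So s / (n + δ) = (k*)^(1−α) = 4.38^0.66 = 2.6508.
Therefore n + δ = s / 2.6508 = 0.35 / 2.6508 = 0.1320, so δ = 0.1320 − 0.013 = 0.1190.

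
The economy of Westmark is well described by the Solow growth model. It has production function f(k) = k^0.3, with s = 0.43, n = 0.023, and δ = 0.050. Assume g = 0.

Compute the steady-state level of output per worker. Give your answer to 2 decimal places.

y* ≈ 2.14

At the steady state, Δk = 0, so s·k^α = (n + δ)·k.
Rearranging, k^(1−α) = s / (n + δ).
k^0.7 = 0.43 / (0.023 + 0.050) = 0.43 / 0.073 = 5.8904
k* = 5.8904^(1/0.7) ≈ 12.5953
y* = (k*)^α = 12.5953^0.3 ≈ 2.1383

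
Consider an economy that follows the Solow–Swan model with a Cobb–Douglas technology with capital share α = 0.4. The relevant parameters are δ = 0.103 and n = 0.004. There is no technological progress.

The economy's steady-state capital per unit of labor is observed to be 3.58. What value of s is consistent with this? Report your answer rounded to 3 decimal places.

In steady state, investment equals break-even investment: s·k^α = (n + δ)·k.
So s / (n + δ) = (k*)^(1−α) = 3.58^0.6 = 2.1495.
Therefore s = 2.1495 × (n + δ) = 2.1495 × 0.107 = 0.2300.

s ≈ 0.230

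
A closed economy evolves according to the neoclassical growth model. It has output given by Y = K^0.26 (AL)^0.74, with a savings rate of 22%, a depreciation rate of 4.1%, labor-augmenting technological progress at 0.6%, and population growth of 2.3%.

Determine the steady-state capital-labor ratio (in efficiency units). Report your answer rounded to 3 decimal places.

At the steady state, Δk = 0, so s·k^α = (n + g + δ)·k.
Rearranging, k^(1−α) = s / (n + g + δ).
k^0.74 = 0.22 / (0.023 + 0.006 + 0.041) = 0.22 / 0.070 = 3.1429
k* = 3.1429^(1/0.74) ≈ 4.6997

k* = 4.700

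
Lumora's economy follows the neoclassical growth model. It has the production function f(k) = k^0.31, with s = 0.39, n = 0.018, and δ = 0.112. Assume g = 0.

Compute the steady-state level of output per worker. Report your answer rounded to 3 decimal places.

y* = 1.638

Steady state requires s·f(k) = (n + δ)·k, i.e. s·k^α = (n + δ)·k.
Rearranging, k^(1−α) = s / (n + δ).
k^0.69 = 0.39 / (0.018 + 0.112) = 0.39 / 0.130 = 3.0000
k* = 3.0000^(1/0.69) ≈ 4.9145
y* = (k*)^α = 4.9145^0.31 ≈ 1.6382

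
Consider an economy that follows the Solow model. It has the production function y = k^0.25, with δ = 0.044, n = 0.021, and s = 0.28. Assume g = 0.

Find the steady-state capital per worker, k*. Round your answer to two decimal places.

k* ≈ 7.01

In steady state, investment equals break-even investment: s·k^α = (n + δ)·k.
Rearranging, k^(1−α) = s / (n + δ).
k^0.75 = 0.28 / (0.021 + 0.044) = 0.28 / 0.065 = 4.3077
k* = 4.3077^(1/0.75) ≈ 7.0091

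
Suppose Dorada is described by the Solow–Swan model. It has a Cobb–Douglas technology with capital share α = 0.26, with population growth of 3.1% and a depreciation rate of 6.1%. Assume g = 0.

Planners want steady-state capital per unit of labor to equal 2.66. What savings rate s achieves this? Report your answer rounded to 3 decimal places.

At the steady state, Δk = 0, so s·k^α = (n + δ)·k.
So s / (n + δ) = (k*)^(1−α) = 2.66^0.74 = 2.0626.
Therefore s = 2.0626 × (n + δ) = 2.0626 × 0.092 = 0.1898.

s ≈ 0.190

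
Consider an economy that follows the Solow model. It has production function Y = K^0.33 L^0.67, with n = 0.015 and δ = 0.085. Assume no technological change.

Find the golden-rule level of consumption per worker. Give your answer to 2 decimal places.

At the golden rule, f'(k) = n + δ, so α·k^(α−1) = n + δ and k_gold = (α/(n + δ))^(1/(1−α)).
k_gold = (0.33/0.100)^(1/0.67) = 3.3000^1.4925 ≈ 5.9413
c_gold = f(k_gold) − (n + δ)·k_gold = 1.8004 − 0.100×5.9413 ≈ 1.2063

c_gold ≈ 1.21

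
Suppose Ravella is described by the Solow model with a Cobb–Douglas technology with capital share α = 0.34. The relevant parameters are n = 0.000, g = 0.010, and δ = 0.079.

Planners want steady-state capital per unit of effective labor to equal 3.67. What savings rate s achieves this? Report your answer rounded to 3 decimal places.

Steady state requires s·f(k) = (n + g + δ)·k, i.e. s·k^α = (n + g + δ)·k.
So s / (n + g + δ) = (k*)^(1−α) = 3.67^0.66 = 2.3587.
Therefore s = 2.3587 × (n + g + δ) = 2.3587 × 0.089 = 0.2099.

s ≈ 0.210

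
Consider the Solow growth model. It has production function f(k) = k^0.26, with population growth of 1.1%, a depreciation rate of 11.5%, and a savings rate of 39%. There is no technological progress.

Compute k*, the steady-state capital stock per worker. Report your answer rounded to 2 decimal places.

In steady state, investment equals break-even investment: s·k^α = (n + δ)·k.
Rearranging, k^(1−α) = s / (n + δ).
k^0.74 = 0.39 / (0.011 + 0.115) = 0.39 / 0.126 = 3.0952
k* = 3.0952^(1/0.74) ≈ 4.6035

k* ≈ 4.60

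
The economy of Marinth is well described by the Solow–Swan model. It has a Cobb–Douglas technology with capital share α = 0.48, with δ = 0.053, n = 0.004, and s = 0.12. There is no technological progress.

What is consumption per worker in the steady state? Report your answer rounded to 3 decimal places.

At the steady state, Δk = 0, so s·k^α = (n + δ)·k.
Dividing both sides by k: k^(1−α) = s / (n + δ).
k^0.52 = 0.12 / (0.004 + 0.053) = 0.12 / 0.057 = 2.1053
k* = 2.1053^(1/0.52) ≈ 4.1856
y* = (k*)^α = 4.1856^0.48 ≈ 1.9881
c* = (1 − s)·y* = (1 − 0.12) × 1.9881 ≈ 1.7495

c* ≈ 1.750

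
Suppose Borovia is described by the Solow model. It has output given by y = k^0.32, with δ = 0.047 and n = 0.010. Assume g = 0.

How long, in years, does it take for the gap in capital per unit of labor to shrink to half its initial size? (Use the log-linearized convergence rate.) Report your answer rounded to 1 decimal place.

Near the steady state the convergence rate is λ = (1 − α)(n + δ).
λ = (1 − 0.32) × 0.057 = 0.68 × 0.057 = 0.03876
Half-life = ln 2 / λ = 0.6931 / 0.03876 ≈ 17.88 years

about 17.9 years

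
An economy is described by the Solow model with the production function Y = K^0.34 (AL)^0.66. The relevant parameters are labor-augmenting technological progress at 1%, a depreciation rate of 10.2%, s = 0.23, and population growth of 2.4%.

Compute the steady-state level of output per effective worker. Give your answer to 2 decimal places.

At the steady state, Δk = 0, so s·k^α = (n + g + δ)·k.
Rearranging, k^(1−α) = s / (n + g + δ).
k^0.66 = 0.23 / (0.024 + 0.010 + 0.102) = 0.23 / 0.136 = 1.6912
k* = 1.6912^(1/0.66) ≈ 2.2169
y* = (k*)^α = 2.2169^0.34 ≈ 1.3109

y* = 1.31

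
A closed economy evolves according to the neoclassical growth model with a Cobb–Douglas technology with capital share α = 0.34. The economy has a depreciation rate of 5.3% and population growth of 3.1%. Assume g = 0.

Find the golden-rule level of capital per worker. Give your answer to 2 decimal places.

The golden rule sets f'(k) = n + δ, i.e. α·k^(α−1) = n + δ.
So k^(1−α) = α / (n + δ) = 0.34 / 0.084 = 4.0476.
k_gold = 4.0476^(1/0.66) ≈ 8.3176

k_gold ≈ 8.32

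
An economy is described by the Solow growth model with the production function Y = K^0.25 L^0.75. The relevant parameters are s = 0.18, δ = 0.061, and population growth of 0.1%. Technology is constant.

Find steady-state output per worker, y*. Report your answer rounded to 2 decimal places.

y* = 1.43

In steady state, investment equals break-even investment: s·k^α = (n + δ)·k.
Dividing both sides by k: k^(1−α) = s / (n + δ).
k^0.75 = 0.18 / (0.001 + 0.061) = 0.18 / 0.062 = 2.9032
k* = 2.9032^(1/0.75) ≈ 4.1416
y* = (k*)^α = 4.1416^0.25 ≈ 1.4266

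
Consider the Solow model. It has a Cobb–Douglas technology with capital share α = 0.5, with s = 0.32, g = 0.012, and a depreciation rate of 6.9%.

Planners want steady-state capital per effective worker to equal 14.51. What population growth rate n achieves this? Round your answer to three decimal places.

In steady state, investment equals break-even investment: s·k^α = (n + g + δ)·k.
So s / (n + g + δ) = (k*)^(1−α) = 14.51^0.5 = 3.8092.
Therefore n + g + δ = s / 3.8092 = 0.32 / 3.8092 = 0.0840, so n = 0.0840 − 0.081 = 0.0030.

n ≈ 0.003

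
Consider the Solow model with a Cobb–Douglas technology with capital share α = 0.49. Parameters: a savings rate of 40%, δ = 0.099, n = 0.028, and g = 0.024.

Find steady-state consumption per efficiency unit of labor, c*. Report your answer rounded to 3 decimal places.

c* = 1.530

In steady state, investment equals break-even investment: s·k^α = (n + g + δ)·k.
Dividing both sides by k: k^(1−α) = s / (n + g + δ).
k^0.51 = 0.40 / (0.028 + 0.024 + 0.099) = 0.40 / 0.151 = 2.6490
k* = 2.6490^(1/0.51) ≈ 6.7542
y* = (k*)^α = 6.7542^0.49 ≈ 2.5497
c* = (1 − s)·y* = (1 − 0.40) × 2.5497 ≈ 1.5298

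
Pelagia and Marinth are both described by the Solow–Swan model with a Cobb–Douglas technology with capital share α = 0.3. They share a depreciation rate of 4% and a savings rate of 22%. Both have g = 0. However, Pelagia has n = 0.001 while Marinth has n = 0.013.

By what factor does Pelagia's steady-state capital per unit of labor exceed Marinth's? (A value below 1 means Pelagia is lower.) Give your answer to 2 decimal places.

k*_P / k*_M ≈ 1.44

Steady-state k* = [s/(n + δ)]^(1/(1−α)), so the ratio is [ (s_P/(n + δ)_P) / (s_M/(n + δ)_M) ]^1.4286.
s_P/(n + δ)_P = 0.22/0.041 = 5.3659; s_M/(n + δ)_M = 0.22/0.053 = 4.1509.
Ratio = (5.3659/4.1509)^1.4286 = 1.2927^1.4286 ≈ 1.4431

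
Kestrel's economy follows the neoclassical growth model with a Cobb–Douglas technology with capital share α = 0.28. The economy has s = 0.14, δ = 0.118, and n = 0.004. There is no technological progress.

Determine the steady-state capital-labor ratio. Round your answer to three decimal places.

k* ≈ 1.211

In steady state, investment equals break-even investment: s·k^α = (n + δ)·k.
Dividing both sides by k: k^(1−α) = s / (n + δ).
k^0.72 = 0.14 / (0.004 + 0.118) = 0.14 / 0.122 = 1.1475
k* = 1.1475^(1/0.72) ≈ 1.2106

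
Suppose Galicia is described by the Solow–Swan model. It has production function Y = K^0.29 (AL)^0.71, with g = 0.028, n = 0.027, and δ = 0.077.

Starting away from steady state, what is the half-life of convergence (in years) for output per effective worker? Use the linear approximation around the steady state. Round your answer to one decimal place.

t_½ ≈ 7.4 years

Near the steady state the convergence rate is λ = (1 − α)(n + g + δ).
λ = (1 − 0.29) × 0.132 = 0.71 × 0.132 = 0.09372
Half-life = ln 2 / λ = 0.6931 / 0.09372 ≈ 7.40 years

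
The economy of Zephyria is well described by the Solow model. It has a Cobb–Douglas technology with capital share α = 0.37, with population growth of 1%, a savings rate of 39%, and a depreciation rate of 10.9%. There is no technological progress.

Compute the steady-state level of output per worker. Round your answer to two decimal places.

y* = 2.01

In steady state, investment equals break-even investment: s·k^α = (n + δ)·k.
Rearranging, k^(1−α) = s / (n + δ).
k^0.63 = 0.39 / (0.010 + 0.109) = 0.39 / 0.119 = 3.2773
k* = 3.2773^(1/0.63) ≈ 6.5808
y* = (k*)^α = 6.5808^0.37 ≈ 2.0080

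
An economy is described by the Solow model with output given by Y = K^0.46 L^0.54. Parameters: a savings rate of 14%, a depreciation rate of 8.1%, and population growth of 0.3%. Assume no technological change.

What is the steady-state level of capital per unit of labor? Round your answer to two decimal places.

k* ≈ 2.58

In steady state, investment equals break-even investment: s·k^α = (n + δ)·k.
Dividing both sides by k: k^(1−α) = s / (n + δ).
k^0.54 = 0.14 / (0.003 + 0.081) = 0.14 / 0.084 = 1.6667
k* = 1.6667^(1/0.54) ≈ 2.5754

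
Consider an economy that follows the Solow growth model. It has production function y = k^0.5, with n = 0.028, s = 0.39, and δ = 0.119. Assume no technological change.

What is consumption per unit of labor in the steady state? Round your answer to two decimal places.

Steady state requires s·f(k) = (n + δ)·k, i.e. s·k^α = (n + δ)·k.
Rearranging, k^(1−α) = s / (n + δ).
k^0.5 = 0.39 / (0.028 + 0.119) = 0.39 / 0.147 = 2.6531
k* = 2.6531^(1/0.5) ≈ 7.0389
y* = (k*)^α = 7.0389^0.5 ≈ 2.6531
c* = (1 − s)·y* = (1 − 0.39) × 2.6531 ≈ 1.6184

c* ≈ 1.62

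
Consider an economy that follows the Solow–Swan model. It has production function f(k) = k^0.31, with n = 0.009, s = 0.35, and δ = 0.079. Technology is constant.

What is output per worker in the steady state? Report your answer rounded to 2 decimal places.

y* = 1.86

In steady state, investment equals break-even investment: s·k^α = (n + δ)·k.
Rearranging, k^(1−α) = s / (n + δ).
k^0.69 = 0.35 / (0.009 + 0.079) = 0.35 / 0.088 = 3.9773
k* = 3.9773^(1/0.69) ≈ 7.3955
y* = (k*)^α = 7.3955^0.31 ≈ 1.8594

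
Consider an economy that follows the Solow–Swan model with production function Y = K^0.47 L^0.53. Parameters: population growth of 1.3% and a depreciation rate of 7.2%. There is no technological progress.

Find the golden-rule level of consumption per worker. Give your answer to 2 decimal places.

At the golden rule, f'(k) = n + δ, so α·k^(α−1) = n + δ and k_gold = (α/(n + δ))^(1/(1−α)).
k_gold = (0.47/0.085)^(1/0.53) = 5.5294^1.8868 ≈ 25.1933
c_gold = f(k_gold) − (n + δ)·k_gold = 4.5562 − 0.085×25.1933 ≈ 2.4148

c_gold ≈ 2.41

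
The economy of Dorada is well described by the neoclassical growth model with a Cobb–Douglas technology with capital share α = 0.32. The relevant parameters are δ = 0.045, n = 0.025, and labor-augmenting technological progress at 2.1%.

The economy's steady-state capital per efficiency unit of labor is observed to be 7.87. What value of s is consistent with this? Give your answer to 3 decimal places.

s ≈ 0.370

In steady state, investment equals break-even investment: s·k^α = (n + g + δ)·k.
So s / (n + g + δ) = (k*)^(1−α) = 7.87^0.68 = 4.0669.
Therefore s = 4.0669 × (n + g + δ) = 4.0669 × 0.091 = 0.3701.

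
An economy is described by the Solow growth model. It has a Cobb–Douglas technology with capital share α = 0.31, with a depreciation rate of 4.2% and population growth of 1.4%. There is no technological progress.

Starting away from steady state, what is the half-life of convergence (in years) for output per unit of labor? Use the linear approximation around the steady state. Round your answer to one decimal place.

about 17.9 years

Near the steady state the convergence rate is λ = (1 − α)(n + δ).
λ = (1 − 0.31) × 0.056 = 0.69 × 0.056 = 0.03864
Half-life = ln 2 / λ = 0.6931 / 0.03864 ≈ 17.94 years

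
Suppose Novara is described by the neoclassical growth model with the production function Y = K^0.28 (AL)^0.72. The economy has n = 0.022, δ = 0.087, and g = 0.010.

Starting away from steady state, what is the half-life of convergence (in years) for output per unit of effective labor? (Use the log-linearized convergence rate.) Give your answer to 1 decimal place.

Near the steady state the convergence rate is λ = (1 − α)(n + g + δ).
λ = (1 − 0.28) × 0.119 = 0.72 × 0.119 = 0.08568
Half-life = ln 2 / λ = 0.6931 / 0.08568 ≈ 8.09 years

half-life ≈ 8.1 years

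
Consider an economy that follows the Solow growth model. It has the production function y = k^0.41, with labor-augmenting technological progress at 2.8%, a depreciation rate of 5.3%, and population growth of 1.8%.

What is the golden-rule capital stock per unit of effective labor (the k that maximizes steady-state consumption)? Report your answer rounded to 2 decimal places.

The golden rule sets f'(k) = n + g + δ, i.e. α·k^(α−1) = n + g + δ.
So k^(1−α) = α / (n + g + δ) = 0.41 / 0.099 = 4.1414.
k_gold = 4.1414^(1/0.59) ≈ 11.1176

k_gold ≈ 11.12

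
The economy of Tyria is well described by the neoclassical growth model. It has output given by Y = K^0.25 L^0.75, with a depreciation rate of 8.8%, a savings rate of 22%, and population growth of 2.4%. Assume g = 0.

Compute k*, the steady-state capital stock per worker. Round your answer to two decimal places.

k* = 2.46

In steady state, investment equals break-even investment: s·k^α = (n + δ)·k.
Rearranging, k^(1−α) = s / (n + δ).
k^0.75 = 0.22 / (0.024 + 0.088) = 0.22 / 0.112 = 1.9643
k* = 1.9643^(1/0.75) ≈ 2.4600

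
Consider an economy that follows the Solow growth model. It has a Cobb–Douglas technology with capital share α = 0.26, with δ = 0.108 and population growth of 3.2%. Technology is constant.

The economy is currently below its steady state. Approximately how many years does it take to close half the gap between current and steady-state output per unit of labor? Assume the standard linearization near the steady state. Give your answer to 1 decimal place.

Near the steady state the convergence rate is λ = (1 − α)(n + δ).
λ = (1 − 0.26) × 0.140 = 0.74 × 0.140 = 0.1036
Half-life = ln 2 / λ = 0.6931 / 0.1036 ≈ 6.69 years

half-life ≈ 6.7 years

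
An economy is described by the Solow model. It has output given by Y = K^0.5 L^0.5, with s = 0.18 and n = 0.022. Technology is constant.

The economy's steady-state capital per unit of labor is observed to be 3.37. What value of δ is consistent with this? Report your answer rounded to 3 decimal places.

δ ≈ 0.076

At the steady state, Δk = 0, so s·k^α = (n + δ)·k.
So s / (n + δ) = (k*)^(1−α) = 3.37^0.5 = 1.8358.
Therefore n + δ = s / 1.8358 = 0.18 / 1.8358 = 0.0980, so δ = 0.0980 − 0.022 = 0.0760.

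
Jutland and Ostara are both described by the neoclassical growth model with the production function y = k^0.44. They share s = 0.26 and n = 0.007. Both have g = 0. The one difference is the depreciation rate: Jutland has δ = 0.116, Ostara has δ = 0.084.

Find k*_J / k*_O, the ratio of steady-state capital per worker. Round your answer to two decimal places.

Steady-state k* = [s/(n + δ)]^(1/(1−α)), so the ratio is [ (s_J/(n + δ)_J) / (s_O/(n + δ)_O) ]^1.7857.
s_J/(n + δ)_J = 0.26/0.123 = 2.1138; s_O/(n + δ)_O = 0.26/0.091 = 2.8571.
Ratio = (2.1138/2.8571)^1.7857 = 0.7398^1.7857 ≈ 0.5838

ratio ≈ 0.58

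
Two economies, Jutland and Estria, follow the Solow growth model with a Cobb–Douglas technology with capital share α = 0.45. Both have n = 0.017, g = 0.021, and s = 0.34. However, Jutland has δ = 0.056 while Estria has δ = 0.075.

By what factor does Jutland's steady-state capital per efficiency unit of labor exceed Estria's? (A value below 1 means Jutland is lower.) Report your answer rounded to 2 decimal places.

Steady-state k* = [s/(n + g + δ)]^(1/(1−α)), so the ratio is [ (s_J/(n + g + δ)_J) / (s_E/(n + g + δ)_E) ]^1.8182.
s_J/(n + g + δ)_J = 0.34/0.094 = 3.6170; s_E/(n + g + δ)_E = 0.34/0.113 = 3.0088.
Ratio = (3.6170/3.0088)^1.8182 = 1.2021^1.8182 ≈ 1.3975

k*_J / k*_E ≈ 1.40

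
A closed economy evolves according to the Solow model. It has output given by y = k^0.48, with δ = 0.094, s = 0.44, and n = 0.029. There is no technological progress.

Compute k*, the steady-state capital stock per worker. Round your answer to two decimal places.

k* ≈ 11.60

In steady state, investment equals break-even investment: s·k^α = (n + δ)·k.
Rearranging, k^(1−α) = s / (n + δ).
k^0.52 = 0.44 / (0.029 + 0.094) = 0.44 / 0.123 = 3.5772
k* = 3.5772^(1/0.52) ≈ 11.6013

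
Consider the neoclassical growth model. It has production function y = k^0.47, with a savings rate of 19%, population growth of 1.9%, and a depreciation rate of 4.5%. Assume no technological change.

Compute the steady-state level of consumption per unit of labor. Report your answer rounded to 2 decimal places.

Steady state requires s·f(k) = (n + δ)·k, i.e. s·k^α = (n + δ)·k.
Dividing both sides by k: k^(1−α) = s / (n + δ).
k^0.53 = 0.19 / (0.019 + 0.045) = 0.19 / 0.064 = 2.9688
k* = 2.9688^(1/0.53) ≈ 7.7922
y* = (k*)^α = 7.7922^0.47 ≈ 2.6247
c* = (1 − s)·y* = (1 − 0.19) × 2.6247 ≈ 2.1260

c* = 2.13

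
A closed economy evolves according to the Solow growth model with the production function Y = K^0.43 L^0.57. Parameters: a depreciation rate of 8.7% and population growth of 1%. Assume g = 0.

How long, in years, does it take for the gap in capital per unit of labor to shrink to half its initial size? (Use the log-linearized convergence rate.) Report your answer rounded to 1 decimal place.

Near the steady state the convergence rate is λ = (1 − α)(n + δ).
λ = (1 − 0.43) × 0.097 = 0.57 × 0.097 = 0.05529
Half-life = ln 2 / λ = 0.6931 / 0.05529 ≈ 12.54 years

half-life ≈ 12.5 years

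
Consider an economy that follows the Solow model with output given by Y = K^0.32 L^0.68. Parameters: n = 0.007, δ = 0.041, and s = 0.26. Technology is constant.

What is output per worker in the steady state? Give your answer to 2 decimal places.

At the steady state, Δk = 0, so s·k^α = (n + δ)·k.
Dividing both sides by k: k^(1−α) = s / (n + δ).
k^0.68 = 0.26 / (0.007 + 0.041) = 0.26 / 0.048 = 5.4167
k* = 5.4167^(1/0.68) ≈ 11.9956
y* = (k*)^α = 11.9956^0.32 ≈ 2.2146

y* = 2.21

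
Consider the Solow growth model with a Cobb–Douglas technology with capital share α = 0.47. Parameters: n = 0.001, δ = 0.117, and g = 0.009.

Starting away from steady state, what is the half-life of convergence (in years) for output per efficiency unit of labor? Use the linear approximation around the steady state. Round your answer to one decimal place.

t_½ ≈ 10.3 years

Near the steady state the convergence rate is λ = (1 − α)(n + g + δ).
λ = (1 − 0.47) × 0.127 = 0.53 × 0.127 = 0.06731
Half-life = ln 2 / λ = 0.6931 / 0.06731 ≈ 10.30 years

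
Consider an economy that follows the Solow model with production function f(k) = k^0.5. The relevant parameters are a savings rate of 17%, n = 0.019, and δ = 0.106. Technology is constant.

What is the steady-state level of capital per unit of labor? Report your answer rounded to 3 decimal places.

At the steady state, Δk = 0, so s·k^α = (n + δ)·k.
Rearranging, k^(1−α) = s / (n + δ).
k^0.5 = 0.17 / (0.019 + 0.106) = 0.17 / 0.125 = 1.3600
k* = 1.3600^(1/0.5) ≈ 1.8496

k* = 1.850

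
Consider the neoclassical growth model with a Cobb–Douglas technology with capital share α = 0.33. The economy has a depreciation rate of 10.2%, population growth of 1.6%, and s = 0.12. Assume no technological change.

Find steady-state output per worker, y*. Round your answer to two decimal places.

y* = 1.01

In steady state, investment equals break-even investment: s·k^α = (n + δ)·k.
Dividing both sides by k: k^(1−α) = s / (n + δ).
k^0.67 = 0.12 / (0.016 + 0.102) = 0.12 / 0.118 = 1.0169
k* = 1.0169^(1/0.67) ≈ 1.0253
y* = (k*)^α = 1.0253^0.33 ≈ 1.0083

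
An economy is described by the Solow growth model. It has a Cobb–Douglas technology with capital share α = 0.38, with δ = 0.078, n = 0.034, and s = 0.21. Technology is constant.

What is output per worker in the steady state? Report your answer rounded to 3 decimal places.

At the steady state, Δk = 0, so s·k^α = (n + δ)·k.
Dividing both sides by k: k^(1−α) = s / (n + δ).
k^0.62 = 0.21 / (0.034 + 0.078) = 0.21 / 0.112 = 1.8750
k* = 1.8750^(1/0.62) ≈ 2.7563
y* = (k*)^α = 2.7563^0.38 ≈ 1.4700

y* ≈ 1.470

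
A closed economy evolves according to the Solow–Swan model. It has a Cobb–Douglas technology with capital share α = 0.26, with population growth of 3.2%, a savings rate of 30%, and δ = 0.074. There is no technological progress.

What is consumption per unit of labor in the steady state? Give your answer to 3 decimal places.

c* ≈ 1.009

Steady state requires s·f(k) = (n + δ)·k, i.e. s·k^α = (n + δ)·k.
Dividing both sides by k: k^(1−α) = s / (n + δ).
k^0.74 = 0.30 / (0.032 + 0.074) = 0.30 / 0.106 = 2.8302
k* = 2.8302^(1/0.74) ≈ 4.0791
y* = (k*)^α = 4.0791^0.26 ≈ 1.4413
c* = (1 − s)·y* = (1 − 0.30) × 1.4413 ≈ 1.0089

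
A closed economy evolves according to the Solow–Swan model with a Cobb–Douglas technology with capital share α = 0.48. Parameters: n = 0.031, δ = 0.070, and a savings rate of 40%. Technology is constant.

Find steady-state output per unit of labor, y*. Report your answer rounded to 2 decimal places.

y* ≈ 3.56

In steady state, investment equals break-even investment: s·k^α = (n + δ)·k.
Dividing both sides by k: k^(1−α) = s / (n + δ).
k^0.52 = 0.40 / (0.031 + 0.070) = 0.40 / 0.101 = 3.9604
k* = 3.9604^(1/0.52) ≈ 14.1091
y* = (k*)^α = 14.1091^0.48 ≈ 3.5625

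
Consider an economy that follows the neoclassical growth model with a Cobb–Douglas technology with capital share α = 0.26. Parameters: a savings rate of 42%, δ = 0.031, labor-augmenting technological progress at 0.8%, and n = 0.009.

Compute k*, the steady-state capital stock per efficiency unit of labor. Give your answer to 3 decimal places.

Steady state requires s·f(k) = (n + g + δ)·k, i.e. s·k^α = (n + g + δ)·k.
Rearranging, k^(1−α) = s / (n + g + δ).
k^0.74 = 0.42 / (0.009 + 0.008 + 0.031) = 0.42 / 0.048 = 8.7500
k* = 8.7500^(1/0.74) ≈ 18.7492

k* = 18.749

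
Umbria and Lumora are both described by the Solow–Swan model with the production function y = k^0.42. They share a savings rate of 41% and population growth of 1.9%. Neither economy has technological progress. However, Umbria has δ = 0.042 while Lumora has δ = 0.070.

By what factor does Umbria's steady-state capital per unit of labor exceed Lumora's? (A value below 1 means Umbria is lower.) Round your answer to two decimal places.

Steady-state k* = [s/(n + δ)]^(1/(1−α)), so the ratio is [ (s_U/(n + δ)_U) / (s_L/(n + δ)_L) ]^1.7241.
s_U/(n + δ)_U = 0.41/0.061 = 6.7213; s_L/(n + δ)_L = 0.41/0.089 = 4.6067.
Ratio = (6.7213/4.6067)^1.7241 = 1.4590^1.7241 ≈ 1.9180

ratio ≈ 1.92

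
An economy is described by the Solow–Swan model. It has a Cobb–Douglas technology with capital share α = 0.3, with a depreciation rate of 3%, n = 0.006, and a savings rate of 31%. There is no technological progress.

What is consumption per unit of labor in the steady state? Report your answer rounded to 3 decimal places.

c* = 1.736

Steady state requires s·f(k) = (n + δ)·k, i.e. s·k^α = (n + δ)·k.
Rearranging, k^(1−α) = s / (n + δ).
k^0.7 = 0.31 / (0.006 + 0.030) = 0.31 / 0.036 = 8.6111
k* = 8.6111^(1/0.7) ≈ 21.6670
y* = (k*)^α = 21.6670^0.3 ≈ 2.5162
c* = (1 − s)·y* = (1 − 0.31) × 2.5162 ≈ 1.7362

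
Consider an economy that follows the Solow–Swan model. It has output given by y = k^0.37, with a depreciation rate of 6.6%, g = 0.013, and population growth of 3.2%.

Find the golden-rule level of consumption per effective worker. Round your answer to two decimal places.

At the golden rule, f'(k) = n + g + δ, so α·k^(α−1) = n + g + δ and k_gold = (α/(n + g + δ))^(1/(1−α)).
k_gold = (0.37/0.111)^(1/0.63) = 3.3333^1.5873 ≈ 6.7602
c_gold = f(k_gold) − (n + g + δ)·k_gold = 2.0281 − 0.111×6.7602 ≈ 1.2777

c_gold ≈ 1.28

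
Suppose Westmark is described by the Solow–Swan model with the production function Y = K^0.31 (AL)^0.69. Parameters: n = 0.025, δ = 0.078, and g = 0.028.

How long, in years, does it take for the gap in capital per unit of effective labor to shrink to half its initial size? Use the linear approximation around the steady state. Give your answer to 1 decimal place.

t_½ ≈ 7.7 years

Near the steady state the convergence rate is λ = (1 − α)(n + g + δ).
λ = (1 − 0.31) × 0.131 = 0.69 × 0.131 = 0.09039
Half-life = ln 2 / λ = 0.6931 / 0.09039 ≈ 7.67 years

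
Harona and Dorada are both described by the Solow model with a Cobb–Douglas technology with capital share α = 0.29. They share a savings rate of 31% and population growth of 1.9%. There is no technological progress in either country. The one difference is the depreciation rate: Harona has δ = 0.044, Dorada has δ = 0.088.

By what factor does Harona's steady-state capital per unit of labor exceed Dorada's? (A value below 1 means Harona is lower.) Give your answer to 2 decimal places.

Steady-state k* = [s/(n + δ)]^(1/(1−α)), so the ratio is [ (s_H/(n + δ)_H) / (s_D/(n + δ)_D) ]^1.4085.
s_H/(n + δ)_H = 0.31/0.063 = 4.9206; s_D/(n + δ)_D = 0.31/0.107 = 2.8972.
Ratio = (4.9206/2.8972)^1.4085 = 1.6984^1.4085 ≈ 2.1087

ratio ≈ 2.11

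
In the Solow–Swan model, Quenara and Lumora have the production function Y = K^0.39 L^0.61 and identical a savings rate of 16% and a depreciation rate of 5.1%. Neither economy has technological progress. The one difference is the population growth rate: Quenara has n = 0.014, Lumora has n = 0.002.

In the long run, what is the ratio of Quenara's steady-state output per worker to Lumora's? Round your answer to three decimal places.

ratio ≈ 0.878

Steady-state y* = [s/(n + δ)]^(α/(1−α)), so the ratio is [ (s_Q/(n + δ)_Q) / (s_L/(n + δ)_L) ]^0.6393.
s_Q/(n + δ)_Q = 0.16/0.065 = 2.4615; s_L/(n + δ)_L = 0.16/0.053 = 3.0189.
Ratio = (2.4615/3.0189)^0.6393 = 0.8154^0.6393 ≈ 0.8777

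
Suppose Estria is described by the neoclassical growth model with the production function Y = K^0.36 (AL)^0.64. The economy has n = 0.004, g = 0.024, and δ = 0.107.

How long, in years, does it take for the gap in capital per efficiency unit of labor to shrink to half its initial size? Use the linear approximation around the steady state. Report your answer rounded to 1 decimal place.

t_½ ≈ 8.0 years

Near the steady state the convergence rate is λ = (1 − α)(n + g + δ).
λ = (1 − 0.36) × 0.135 = 0.64 × 0.135 = 0.0864
Half-life = ln 2 / λ = 0.6931 / 0.0864 ≈ 8.02 years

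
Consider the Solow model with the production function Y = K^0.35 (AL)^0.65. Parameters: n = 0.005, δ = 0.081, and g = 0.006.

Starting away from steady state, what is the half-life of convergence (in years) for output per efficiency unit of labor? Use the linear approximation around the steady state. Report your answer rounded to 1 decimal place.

Near the steady state the convergence rate is λ = (1 − α)(n + g + δ).
λ = (1 − 0.35) × 0.092 = 0.65 × 0.092 = 0.0598
Half-life = ln 2 / λ = 0.6931 / 0.0598 ≈ 11.59 years

t_½ ≈ 11.6 years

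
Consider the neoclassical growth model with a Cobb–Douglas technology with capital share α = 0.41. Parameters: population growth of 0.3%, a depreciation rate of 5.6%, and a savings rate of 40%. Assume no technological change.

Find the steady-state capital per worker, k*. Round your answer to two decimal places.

Steady state requires s·f(k) = (n + δ)·k, i.e. s·k^α = (n + δ)·k.
Dividing both sides by k: k^(1−α) = s / (n + δ).
k^0.59 = 0.40 / (0.003 + 0.056) = 0.40 / 0.059 = 6.7797
k* = 6.7797^(1/0.59) ≈ 25.6349

k* = 25.63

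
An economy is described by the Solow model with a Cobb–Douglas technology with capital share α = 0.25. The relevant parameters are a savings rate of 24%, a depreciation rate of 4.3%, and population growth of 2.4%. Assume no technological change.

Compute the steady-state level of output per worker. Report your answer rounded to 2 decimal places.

At the steady state, Δk = 0, so s·k^α = (n + δ)·k.
Rearranging, k^(1−α) = s / (n + δ).
k^0.75 = 0.24 / (0.024 + 0.043) = 0.24 / 0.067 = 3.5821
k* = 3.5821^(1/0.75) ≈ 5.4809
y* = (k*)^α = 5.4809^0.25 ≈ 1.5301

y* = 1.53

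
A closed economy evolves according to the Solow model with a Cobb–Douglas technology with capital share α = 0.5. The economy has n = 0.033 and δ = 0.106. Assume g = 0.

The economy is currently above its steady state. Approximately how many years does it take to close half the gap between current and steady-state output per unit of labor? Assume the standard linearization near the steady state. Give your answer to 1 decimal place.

Near the steady state the convergence rate is λ = (1 − α)(n + δ).
λ = (1 − 0.5) × 0.139 = 0.5 × 0.139 = 0.0695
Half-life = ln 2 / λ = 0.6931 / 0.0695 ≈ 9.97 years

about 10.0 years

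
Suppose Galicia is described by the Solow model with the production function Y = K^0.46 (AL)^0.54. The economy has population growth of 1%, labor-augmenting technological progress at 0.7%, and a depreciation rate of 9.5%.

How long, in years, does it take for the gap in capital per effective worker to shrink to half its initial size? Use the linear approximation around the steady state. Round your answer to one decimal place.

Near the steady state the convergence rate is λ = (1 − α)(n + g + δ).
λ = (1 − 0.46) × 0.112 = 0.54 × 0.112 = 0.06048
Half-life = ln 2 / λ = 0.6931 / 0.06048 ≈ 11.46 years

about 11.5 years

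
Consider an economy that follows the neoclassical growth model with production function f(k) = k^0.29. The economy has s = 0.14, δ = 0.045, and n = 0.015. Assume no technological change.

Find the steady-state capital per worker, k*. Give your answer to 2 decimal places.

k* ≈ 3.30

In steady state, investment equals break-even investment: s·k^α = (n + δ)·k.
Dividing both sides by k: k^(1−α) = s / (n + δ).
k^0.71 = 0.14 / (0.015 + 0.045) = 0.14 / 0.060 = 2.3333
k* = 2.3333^(1/0.71) ≈ 3.2981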